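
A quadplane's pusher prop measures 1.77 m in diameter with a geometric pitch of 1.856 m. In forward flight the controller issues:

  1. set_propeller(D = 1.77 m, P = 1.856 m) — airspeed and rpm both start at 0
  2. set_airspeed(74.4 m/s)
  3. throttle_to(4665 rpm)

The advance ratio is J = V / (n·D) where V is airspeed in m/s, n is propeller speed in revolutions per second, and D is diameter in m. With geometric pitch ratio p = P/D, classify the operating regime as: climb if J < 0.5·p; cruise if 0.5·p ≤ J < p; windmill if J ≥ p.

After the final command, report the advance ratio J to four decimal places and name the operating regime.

set_propeller: D = 1.77 m, P = 1.856 m (p = P/D = 1.048588); state ← (V=0, rpm=0)
set_airspeed(74.4): V ← 74.4 m/s
throttle_to(4665): rpm ← 4665
final state: V = 74.4 m/s, rpm = 4665 → n = rpm/60 = 77.750000 rev/s
J = V / (n·D) = 74.4 / (77.750000 × 1.77) = 0.540629
regime bands: climb J<0.5243 | cruise [0.5243, 1.0486) | windmill J≥1.0486
J = 0.5406 → cruise

J = 0.5406, regime = cruise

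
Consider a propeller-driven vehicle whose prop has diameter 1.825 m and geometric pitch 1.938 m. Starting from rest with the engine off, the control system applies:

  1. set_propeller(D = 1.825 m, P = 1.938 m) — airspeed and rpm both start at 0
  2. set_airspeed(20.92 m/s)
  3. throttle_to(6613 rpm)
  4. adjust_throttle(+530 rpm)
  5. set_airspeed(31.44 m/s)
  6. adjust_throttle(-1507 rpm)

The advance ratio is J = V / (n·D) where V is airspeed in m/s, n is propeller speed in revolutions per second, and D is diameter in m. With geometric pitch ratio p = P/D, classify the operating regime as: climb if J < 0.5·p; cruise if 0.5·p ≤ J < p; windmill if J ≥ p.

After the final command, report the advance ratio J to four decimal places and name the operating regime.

set_propeller: D = 1.825 m, P = 1.938 m (p = P/D = 1.061918); state ← (V=0, rpm=0)
set_airspeed(20.92): V ← 20.92 m/s
throttle_to(6613): rpm ← 6613
adjust_throttle(+530): rpm ← 6613 +530 = 7143
set_airspeed(31.44): V ← 31.44 m/s
adjust_throttle(-1507): rpm ← 7143 -1507 = 5636
final state: V = 31.44 m/s, rpm = 5636 → n = rpm/60 = 93.933333 rev/s
J = V / (n·D) = 31.44 / (93.933333 × 1.825) = 0.183400
regime bands: climb J<0.5310 | cruise [0.5310, 1.0619) | windmill J≥1.0619
J = 0.1834 → climb

J = 0.1834, regime = climb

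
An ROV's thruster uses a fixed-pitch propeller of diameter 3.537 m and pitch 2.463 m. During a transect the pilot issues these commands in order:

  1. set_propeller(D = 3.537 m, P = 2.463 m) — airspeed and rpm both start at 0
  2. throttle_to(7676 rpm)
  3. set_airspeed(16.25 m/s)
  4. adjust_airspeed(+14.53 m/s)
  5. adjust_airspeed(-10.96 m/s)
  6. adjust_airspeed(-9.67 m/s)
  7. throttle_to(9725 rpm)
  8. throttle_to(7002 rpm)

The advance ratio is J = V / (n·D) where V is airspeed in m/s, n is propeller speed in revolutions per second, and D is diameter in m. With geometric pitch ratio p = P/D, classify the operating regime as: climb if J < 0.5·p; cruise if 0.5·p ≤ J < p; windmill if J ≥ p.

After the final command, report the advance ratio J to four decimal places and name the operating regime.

set_propeller: D = 3.537 m, P = 2.463 m (p = P/D = 0.696353); state ← (V=0, rpm=0)
throttle_to(7676): rpm ← 7676
set_airspeed(16.25): V ← 16.25 m/s
adjust_airspeed(+14.53): V ← 16.25 +14.53 = 30.78 m/s
adjust_airspeed(-10.96): V ← 30.78 -10.96 = 19.82 m/s
adjust_airspeed(-9.67): V ← 19.82 -9.67 = 10.15 m/s
throttle_to(9725): rpm ← 9725
throttle_to(7002): rpm ← 7002
final state: V = 10.15 m/s, rpm = 7002 → n = rpm/60 = 116.700000 rev/s
J = V / (n·D) = 10.15 / (116.700000 × 3.537) = 0.024590
regime bands: climb J<0.3482 | cruise [0.3482, 0.6964) | windmill J≥0.6964
J = 0.0246 → climb

J = 0.0246, regime = climb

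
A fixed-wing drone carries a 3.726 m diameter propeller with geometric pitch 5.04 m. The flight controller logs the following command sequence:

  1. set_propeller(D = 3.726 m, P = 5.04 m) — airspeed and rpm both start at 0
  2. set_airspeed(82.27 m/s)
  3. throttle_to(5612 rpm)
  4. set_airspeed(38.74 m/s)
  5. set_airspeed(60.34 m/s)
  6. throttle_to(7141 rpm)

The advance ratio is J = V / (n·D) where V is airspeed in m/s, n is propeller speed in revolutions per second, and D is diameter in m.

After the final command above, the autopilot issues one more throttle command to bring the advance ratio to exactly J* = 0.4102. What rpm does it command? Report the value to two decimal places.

set_propeller: D = 3.726 m, P = 5.04 m (p = P/D = 1.352657); state ← (V=0, rpm=0)
set_airspeed(82.27): V ← 82.27 m/s
throttle_to(5612): rpm ← 5612
set_airspeed(38.74): V ← 38.74 m/s
set_airspeed(60.34): V ← 60.34 m/s
throttle_to(7141): rpm ← 7141
final state: V = 60.34 m/s, rpm = 7141 → n = rpm/60 = 119.016667 rev/s
target J* = 0.4102; solve J* = V/(n·D) for n: n = V/(J*·D) = 60.34/(0.4102 × 3.726) = 39.479060 rev/s
rpm = 60·n = 2368.743577

rpm = 2368.74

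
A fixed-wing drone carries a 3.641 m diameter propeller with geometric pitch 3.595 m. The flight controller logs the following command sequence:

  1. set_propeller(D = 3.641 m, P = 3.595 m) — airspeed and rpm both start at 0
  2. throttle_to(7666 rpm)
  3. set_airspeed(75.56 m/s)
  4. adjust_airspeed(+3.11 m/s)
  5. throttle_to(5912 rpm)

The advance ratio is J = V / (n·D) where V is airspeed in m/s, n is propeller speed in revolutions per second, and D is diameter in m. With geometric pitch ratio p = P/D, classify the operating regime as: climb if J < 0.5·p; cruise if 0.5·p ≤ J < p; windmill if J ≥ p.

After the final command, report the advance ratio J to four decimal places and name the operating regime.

set_propeller: D = 3.641 m, P = 3.595 m (p = P/D = 0.987366); state ← (V=0, rpm=0)
throttle_to(7666): rpm ← 7666
set_airspeed(75.56): V ← 75.56 m/s
adjust_airspeed(+3.11): V ← 75.56 +3.11 = 78.67 m/s
throttle_to(5912): rpm ← 5912
final state: V = 78.67 m/s, rpm = 5912 → n = rpm/60 = 98.533333 rev/s
J = V / (n·D) = 78.67 / (98.533333 × 3.641) = 0.219283
regime bands: climb J<0.4937 | cruise [0.4937, 0.9874) | windmill J≥0.9874
J = 0.2193 → climb

J = 0.2193, regime = climb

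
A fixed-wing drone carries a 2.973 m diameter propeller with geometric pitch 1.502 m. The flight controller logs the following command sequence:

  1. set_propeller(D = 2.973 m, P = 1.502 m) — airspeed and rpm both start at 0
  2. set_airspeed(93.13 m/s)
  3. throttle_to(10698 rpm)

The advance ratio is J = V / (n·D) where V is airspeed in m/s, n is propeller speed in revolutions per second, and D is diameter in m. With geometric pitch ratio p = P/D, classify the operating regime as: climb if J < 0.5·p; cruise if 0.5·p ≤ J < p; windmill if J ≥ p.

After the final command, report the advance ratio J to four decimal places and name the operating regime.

J = 0.1757, regime = climb

set_propeller: D = 2.973 m, P = 1.502 m (p = P/D = 0.505214); state ← (V=0, rpm=0)
set_airspeed(93.13): V ← 93.13 m/s
throttle_to(10698): rpm ← 10698
final state: V = 93.13 m/s, rpm = 10698 → n = rpm/60 = 178.300000 rev/s
J = V / (n·D) = 93.13 / (178.300000 × 2.973) = 0.175689
regime bands: climb J<0.2526 | cruise [0.2526, 0.5052) | windmill J≥0.5052
J = 0.1757 → climb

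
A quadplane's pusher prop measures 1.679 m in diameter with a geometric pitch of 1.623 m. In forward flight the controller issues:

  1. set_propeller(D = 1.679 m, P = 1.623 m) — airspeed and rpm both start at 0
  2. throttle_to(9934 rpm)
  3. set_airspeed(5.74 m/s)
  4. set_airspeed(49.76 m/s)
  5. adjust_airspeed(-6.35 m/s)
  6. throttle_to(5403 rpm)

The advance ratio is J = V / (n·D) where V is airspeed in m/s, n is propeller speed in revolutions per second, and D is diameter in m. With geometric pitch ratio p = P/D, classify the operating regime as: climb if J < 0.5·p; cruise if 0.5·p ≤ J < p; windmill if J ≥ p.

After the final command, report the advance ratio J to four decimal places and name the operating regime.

set_propeller: D = 1.679 m, P = 1.623 m (p = P/D = 0.966647); state ← (V=0, rpm=0)
throttle_to(9934): rpm ← 9934
set_airspeed(5.74): V ← 5.74 m/s
set_airspeed(49.76): V ← 49.76 m/s
adjust_airspeed(-6.35): V ← 49.76 -6.35 = 43.41 m/s
throttle_to(5403): rpm ← 5403
final state: V = 43.41 m/s, rpm = 5403 → n = rpm/60 = 90.050000 rev/s
J = V / (n·D) = 43.41 / (90.050000 × 1.679) = 0.287115
regime bands: climb J<0.4833 | cruise [0.4833, 0.9666) | windmill J≥0.9666
J = 0.2871 → climb

J = 0.2871, regime = climb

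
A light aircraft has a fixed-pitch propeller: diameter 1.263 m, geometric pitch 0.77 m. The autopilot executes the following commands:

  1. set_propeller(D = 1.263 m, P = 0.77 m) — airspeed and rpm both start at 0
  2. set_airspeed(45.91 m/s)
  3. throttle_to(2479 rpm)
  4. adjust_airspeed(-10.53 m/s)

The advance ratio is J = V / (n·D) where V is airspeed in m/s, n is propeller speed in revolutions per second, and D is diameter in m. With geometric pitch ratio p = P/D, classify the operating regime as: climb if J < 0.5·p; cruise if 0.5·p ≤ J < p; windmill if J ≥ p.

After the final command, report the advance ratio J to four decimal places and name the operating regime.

set_propeller: D = 1.263 m, P = 0.77 m (p = P/D = 0.609660); state ← (V=0, rpm=0)
set_airspeed(45.91): V ← 45.91 m/s
throttle_to(2479): rpm ← 2479
adjust_airspeed(-10.53): V ← 45.91 -10.53 = 35.38 m/s
final state: V = 35.38 m/s, rpm = 2479 → n = rpm/60 = 41.316667 rev/s
J = V / (n·D) = 35.38 / (41.316667 × 1.263) = 0.677999
regime bands: climb J<0.3048 | cruise [0.3048, 0.6097) | windmill J≥0.6097
J = 0.6780 → windmill

J = 0.6780, regime = windmill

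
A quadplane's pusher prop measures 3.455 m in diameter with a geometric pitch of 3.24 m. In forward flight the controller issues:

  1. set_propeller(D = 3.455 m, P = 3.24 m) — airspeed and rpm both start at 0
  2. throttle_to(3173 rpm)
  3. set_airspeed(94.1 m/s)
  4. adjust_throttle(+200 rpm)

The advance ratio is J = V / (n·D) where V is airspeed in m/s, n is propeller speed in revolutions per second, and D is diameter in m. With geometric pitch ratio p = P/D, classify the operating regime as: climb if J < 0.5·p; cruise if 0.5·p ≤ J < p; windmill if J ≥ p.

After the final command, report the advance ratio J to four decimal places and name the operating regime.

J = 0.4845, regime = cruise

set_propeller: D = 3.455 m, P = 3.24 m (p = P/D = 0.937771); state ← (V=0, rpm=0)
throttle_to(3173): rpm ← 3173
set_airspeed(94.1): V ← 94.1 m/s
adjust_throttle(+200): rpm ← 3173 +200 = 3373
final state: V = 94.1 m/s, rpm = 3373 → n = rpm/60 = 56.216667 rev/s
J = V / (n·D) = 94.1 / (56.216667 × 3.455) = 0.484481
regime bands: climb J<0.4689 | cruise [0.4689, 0.9378) | windmill J≥0.9378
J = 0.4845 → cruise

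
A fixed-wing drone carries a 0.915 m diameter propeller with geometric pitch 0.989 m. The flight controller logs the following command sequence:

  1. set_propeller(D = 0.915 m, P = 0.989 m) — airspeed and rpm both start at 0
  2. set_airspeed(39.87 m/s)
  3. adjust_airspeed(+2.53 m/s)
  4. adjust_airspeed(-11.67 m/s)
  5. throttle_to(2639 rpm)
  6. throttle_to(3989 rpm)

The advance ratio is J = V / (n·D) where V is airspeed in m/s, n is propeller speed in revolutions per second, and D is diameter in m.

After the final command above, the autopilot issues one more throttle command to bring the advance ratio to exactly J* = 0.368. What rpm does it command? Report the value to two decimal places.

set_propeller: D = 0.915 m, P = 0.989 m (p = P/D = 1.080874); state ← (V=0, rpm=0)
set_airspeed(39.87): V ← 39.87 m/s
adjust_airspeed(+2.53): V ← 39.87 +2.53 = 42.4 m/s
adjust_airspeed(-11.67): V ← 42.4 -11.67 = 30.73 m/s
throttle_to(2639): rpm ← 2639
throttle_to(3989): rpm ← 3989
final state: V = 30.73 m/s, rpm = 3989 → n = rpm/60 = 66.483333 rev/s
target J* = 0.368; solve J* = V/(n·D) for n: n = V/(J*·D) = 30.73/(0.368 × 0.915) = 91.262770 rev/s
rpm = 60·n = 5475.766215

rpm = 5475.77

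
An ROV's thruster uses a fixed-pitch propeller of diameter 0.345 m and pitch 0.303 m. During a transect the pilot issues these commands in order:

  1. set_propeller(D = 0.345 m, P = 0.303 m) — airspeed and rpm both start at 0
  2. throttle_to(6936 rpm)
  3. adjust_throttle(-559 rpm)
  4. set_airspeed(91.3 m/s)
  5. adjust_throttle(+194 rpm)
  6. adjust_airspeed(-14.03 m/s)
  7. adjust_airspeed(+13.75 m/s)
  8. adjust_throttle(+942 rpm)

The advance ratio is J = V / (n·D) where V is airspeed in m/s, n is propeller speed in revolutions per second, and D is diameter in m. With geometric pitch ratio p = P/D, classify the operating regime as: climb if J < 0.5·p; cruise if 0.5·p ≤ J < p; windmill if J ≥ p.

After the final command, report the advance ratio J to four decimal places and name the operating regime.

J = 2.1070, regime = windmill

set_propeller: D = 0.345 m, P = 0.303 m (p = P/D = 0.878261); state ← (V=0, rpm=0)
throttle_to(6936): rpm ← 6936
adjust_throttle(-559): rpm ← 6936 -559 = 6377
set_airspeed(91.3): V ← 91.3 m/s
adjust_throttle(+194): rpm ← 6377 +194 = 6571
adjust_airspeed(-14.03): V ← 91.3 -14.03 = 77.27 m/s
adjust_airspeed(+13.75): V ← 77.27 +13.75 = 91.02 m/s
adjust_throttle(+942): rpm ← 6571 +942 = 7513
final state: V = 91.02 m/s, rpm = 7513 → n = rpm/60 = 125.216667 rev/s
J = V / (n·D) = 91.02 / (125.216667 × 0.345) = 2.106957
regime bands: climb J<0.4391 | cruise [0.4391, 0.8783) | windmill J≥0.8783
J = 2.1070 → windmill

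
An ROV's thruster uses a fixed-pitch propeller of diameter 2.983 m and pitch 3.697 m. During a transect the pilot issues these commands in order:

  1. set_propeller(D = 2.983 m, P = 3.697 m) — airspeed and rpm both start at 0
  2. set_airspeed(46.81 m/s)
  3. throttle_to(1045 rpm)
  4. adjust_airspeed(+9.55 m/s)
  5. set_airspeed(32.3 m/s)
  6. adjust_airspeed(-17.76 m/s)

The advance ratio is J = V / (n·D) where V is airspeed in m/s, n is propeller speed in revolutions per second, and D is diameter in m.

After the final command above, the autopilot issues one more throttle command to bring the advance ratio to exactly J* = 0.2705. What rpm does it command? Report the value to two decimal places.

set_propeller: D = 2.983 m, P = 3.697 m (p = P/D = 1.239356); state ← (V=0, rpm=0)
set_airspeed(46.81): V ← 46.81 m/s
throttle_to(1045): rpm ← 1045
adjust_airspeed(+9.55): V ← 46.81 +9.55 = 56.36 m/s
set_airspeed(32.3): V ← 32.3 m/s
adjust_airspeed(-17.76): V ← 32.3 -17.76 = 14.54 m/s
final state: V = 14.54 m/s, rpm = 1045 → n = rpm/60 = 17.416667 rev/s
target J* = 0.2705; solve J* = V/(n·D) for n: n = V/(J*·D) = 14.54/(0.2705 × 2.983) = 18.019548 rev/s
rpm = 60·n = 1081.172857

rpm = 1081.17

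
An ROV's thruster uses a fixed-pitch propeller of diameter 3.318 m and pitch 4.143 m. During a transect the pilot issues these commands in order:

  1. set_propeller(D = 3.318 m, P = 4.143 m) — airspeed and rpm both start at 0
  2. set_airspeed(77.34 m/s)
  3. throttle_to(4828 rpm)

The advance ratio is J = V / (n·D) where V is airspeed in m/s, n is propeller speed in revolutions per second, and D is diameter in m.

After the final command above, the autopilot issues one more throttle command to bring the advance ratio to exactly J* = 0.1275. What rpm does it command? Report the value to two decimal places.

rpm = 10969.05

set_propeller: D = 3.318 m, P = 4.143 m (p = P/D = 1.248644); state ← (V=0, rpm=0)
set_airspeed(77.34): V ← 77.34 m/s
throttle_to(4828): rpm ← 4828
final state: V = 77.34 m/s, rpm = 4828 → n = rpm/60 = 80.466667 rev/s
target J* = 0.1275; solve J* = V/(n·D) for n: n = V/(J*·D) = 77.34/(0.1275 × 3.318) = 182.817431 rev/s
rpm = 60·n = 10969.045846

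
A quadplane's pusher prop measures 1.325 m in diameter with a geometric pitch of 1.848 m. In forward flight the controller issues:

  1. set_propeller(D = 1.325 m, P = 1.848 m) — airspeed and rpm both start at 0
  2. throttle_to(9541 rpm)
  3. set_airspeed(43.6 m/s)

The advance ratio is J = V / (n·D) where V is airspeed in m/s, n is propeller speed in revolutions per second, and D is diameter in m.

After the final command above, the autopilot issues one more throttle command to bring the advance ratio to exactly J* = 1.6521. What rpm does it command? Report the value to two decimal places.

set_propeller: D = 1.325 m, P = 1.848 m (p = P/D = 1.394717); state ← (V=0, rpm=0)
throttle_to(9541): rpm ← 9541
set_airspeed(43.6): V ← 43.6 m/s
final state: V = 43.6 m/s, rpm = 9541 → n = rpm/60 = 159.016667 rev/s
target J* = 1.6521; solve J* = V/(n·D) for n: n = V/(J*·D) = 43.6/(1.6521 × 1.325) = 19.917475 rev/s
rpm = 60·n = 1195.048497

rpm = 1195.05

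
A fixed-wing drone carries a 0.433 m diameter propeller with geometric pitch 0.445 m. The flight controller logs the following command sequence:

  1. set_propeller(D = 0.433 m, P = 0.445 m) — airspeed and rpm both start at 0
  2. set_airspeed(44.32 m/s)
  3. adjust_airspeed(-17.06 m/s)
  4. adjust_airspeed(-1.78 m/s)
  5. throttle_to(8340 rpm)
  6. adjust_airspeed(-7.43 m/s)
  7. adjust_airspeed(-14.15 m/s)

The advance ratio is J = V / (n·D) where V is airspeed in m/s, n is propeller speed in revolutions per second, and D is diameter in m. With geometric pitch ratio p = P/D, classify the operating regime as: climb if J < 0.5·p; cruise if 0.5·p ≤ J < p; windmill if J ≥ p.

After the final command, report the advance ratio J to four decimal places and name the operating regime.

set_propeller: D = 0.433 m, P = 0.445 m (p = P/D = 1.027714); state ← (V=0, rpm=0)
set_airspeed(44.32): V ← 44.32 m/s
adjust_airspeed(-17.06): V ← 44.32 -17.06 = 27.26 m/s
adjust_airspeed(-1.78): V ← 27.26 -1.78 = 25.48 m/s
throttle_to(8340): rpm ← 8340
adjust_airspeed(-7.43): V ← 25.48 -7.43 = 18.05 m/s
adjust_airspeed(-14.15): V ← 18.05 -14.15 = 3.9 m/s
final state: V = 3.9 m/s, rpm = 8340 → n = rpm/60 = 139.000000 rev/s
J = V / (n·D) = 3.9 / (139.000000 × 0.433) = 0.064798
regime bands: climb J<0.5139 | cruise [0.5139, 1.0277) | windmill J≥1.0277
J = 0.0648 → climb

J = 0.0648, regime = climb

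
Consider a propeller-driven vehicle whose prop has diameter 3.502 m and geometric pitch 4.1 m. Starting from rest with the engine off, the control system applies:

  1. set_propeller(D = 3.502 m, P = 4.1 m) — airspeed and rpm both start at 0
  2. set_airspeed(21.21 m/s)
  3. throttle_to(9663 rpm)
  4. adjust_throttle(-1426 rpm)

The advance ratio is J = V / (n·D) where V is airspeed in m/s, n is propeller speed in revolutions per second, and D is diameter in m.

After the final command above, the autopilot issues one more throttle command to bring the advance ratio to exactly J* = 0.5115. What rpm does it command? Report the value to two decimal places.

set_propeller: D = 3.502 m, P = 4.1 m (p = P/D = 1.170760); state ← (V=0, rpm=0)
set_airspeed(21.21): V ← 21.21 m/s
throttle_to(9663): rpm ← 9663
adjust_throttle(-1426): rpm ← 9663 -1426 = 8237
final state: V = 21.21 m/s, rpm = 8237 → n = rpm/60 = 137.283333 rev/s
target J* = 0.5115; solve J* = V/(n·D) for n: n = V/(J*·D) = 21.21/(0.5115 × 3.502) = 11.840741 rev/s
rpm = 60·n = 710.444472

rpm = 710.44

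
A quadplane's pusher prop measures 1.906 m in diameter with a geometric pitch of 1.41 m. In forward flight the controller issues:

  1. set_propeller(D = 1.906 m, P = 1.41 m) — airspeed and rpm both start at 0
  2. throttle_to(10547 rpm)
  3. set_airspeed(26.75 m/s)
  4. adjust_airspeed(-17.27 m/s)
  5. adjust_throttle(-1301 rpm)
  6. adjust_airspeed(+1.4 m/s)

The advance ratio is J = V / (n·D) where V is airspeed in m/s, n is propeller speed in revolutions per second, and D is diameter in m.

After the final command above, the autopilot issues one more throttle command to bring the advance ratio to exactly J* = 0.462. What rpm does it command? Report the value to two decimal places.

rpm = 741.34

set_propeller: D = 1.906 m, P = 1.41 m (p = P/D = 0.739769); state ← (V=0, rpm=0)
throttle_to(10547): rpm ← 10547
set_airspeed(26.75): V ← 26.75 m/s
adjust_airspeed(-17.27): V ← 26.75 -17.27 = 9.48 m/s
adjust_throttle(-1301): rpm ← 10547 -1301 = 9246
adjust_airspeed(+1.4): V ← 9.48 +1.4 = 10.88 m/s
final state: V = 10.88 m/s, rpm = 9246 → n = rpm/60 = 154.100000 rev/s
target J* = 0.462; solve J* = V/(n·D) for n: n = V/(J*·D) = 10.88/(0.462 × 1.906) = 12.355605 rev/s
rpm = 60·n = 741.336313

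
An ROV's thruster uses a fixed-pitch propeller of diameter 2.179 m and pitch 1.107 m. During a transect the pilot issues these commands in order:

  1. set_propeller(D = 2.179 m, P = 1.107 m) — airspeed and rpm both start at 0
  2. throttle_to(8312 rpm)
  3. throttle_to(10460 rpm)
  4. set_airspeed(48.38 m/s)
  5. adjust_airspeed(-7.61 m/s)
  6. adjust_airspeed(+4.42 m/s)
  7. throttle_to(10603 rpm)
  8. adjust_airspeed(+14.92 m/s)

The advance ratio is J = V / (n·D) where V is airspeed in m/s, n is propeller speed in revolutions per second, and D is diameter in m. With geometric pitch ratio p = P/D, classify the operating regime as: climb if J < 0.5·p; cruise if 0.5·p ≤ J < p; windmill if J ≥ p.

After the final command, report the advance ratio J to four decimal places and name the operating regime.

set_propeller: D = 2.179 m, P = 1.107 m (p = P/D = 0.508031); state ← (V=0, rpm=0)
throttle_to(8312): rpm ← 8312
throttle_to(10460): rpm ← 10460
set_airspeed(48.38): V ← 48.38 m/s
adjust_airspeed(-7.61): V ← 48.38 -7.61 = 40.77 m/s
adjust_airspeed(+4.42): V ← 40.77 +4.42 = 45.19 m/s
throttle_to(10603): rpm ← 10603
adjust_airspeed(+14.92): V ← 45.19 +14.92 = 60.11 m/s
final state: V = 60.11 m/s, rpm = 10603 → n = rpm/60 = 176.716667 rev/s
J = V / (n·D) = 60.11 / (176.716667 × 2.179) = 0.156103
regime bands: climb J<0.2540 | cruise [0.2540, 0.5080) | windmill J≥0.5080
J = 0.1561 → climb

J = 0.1561, regime = climb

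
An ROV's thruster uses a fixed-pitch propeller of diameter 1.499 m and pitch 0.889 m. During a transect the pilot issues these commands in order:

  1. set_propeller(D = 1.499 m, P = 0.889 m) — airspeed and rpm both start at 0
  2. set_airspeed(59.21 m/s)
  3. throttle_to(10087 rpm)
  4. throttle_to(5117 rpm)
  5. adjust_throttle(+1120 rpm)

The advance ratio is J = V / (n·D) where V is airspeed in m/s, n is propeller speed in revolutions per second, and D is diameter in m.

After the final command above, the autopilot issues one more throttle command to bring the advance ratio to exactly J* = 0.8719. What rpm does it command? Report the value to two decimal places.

rpm = 2718.18

set_propeller: D = 1.499 m, P = 0.889 m (p = P/D = 0.593062); state ← (V=0, rpm=0)
set_airspeed(59.21): V ← 59.21 m/s
throttle_to(10087): rpm ← 10087
throttle_to(5117): rpm ← 5117
adjust_throttle(+1120): rpm ← 5117 +1120 = 6237
final state: V = 59.21 m/s, rpm = 6237 → n = rpm/60 = 103.950000 rev/s
target J* = 0.8719; solve J* = V/(n·D) for n: n = V/(J*·D) = 59.21/(0.8719 × 1.499) = 45.302978 rev/s
rpm = 60·n = 2718.178675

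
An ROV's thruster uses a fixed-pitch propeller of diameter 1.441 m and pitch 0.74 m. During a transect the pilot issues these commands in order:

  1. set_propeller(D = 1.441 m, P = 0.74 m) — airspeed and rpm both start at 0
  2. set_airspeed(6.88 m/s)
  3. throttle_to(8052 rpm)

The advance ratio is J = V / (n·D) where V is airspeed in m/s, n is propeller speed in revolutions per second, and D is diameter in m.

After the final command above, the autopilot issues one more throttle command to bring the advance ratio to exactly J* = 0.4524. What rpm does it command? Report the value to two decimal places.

rpm = 633.22

set_propeller: D = 1.441 m, P = 0.74 m (p = P/D = 0.513532); state ← (V=0, rpm=0)
set_airspeed(6.88): V ← 6.88 m/s
throttle_to(8052): rpm ← 8052
final state: V = 6.88 m/s, rpm = 8052 → n = rpm/60 = 134.200000 rev/s
target J* = 0.4524; solve J* = V/(n·D) for n: n = V/(J*·D) = 6.88/(0.4524 × 1.441) = 10.553630 rev/s
rpm = 60·n = 633.217796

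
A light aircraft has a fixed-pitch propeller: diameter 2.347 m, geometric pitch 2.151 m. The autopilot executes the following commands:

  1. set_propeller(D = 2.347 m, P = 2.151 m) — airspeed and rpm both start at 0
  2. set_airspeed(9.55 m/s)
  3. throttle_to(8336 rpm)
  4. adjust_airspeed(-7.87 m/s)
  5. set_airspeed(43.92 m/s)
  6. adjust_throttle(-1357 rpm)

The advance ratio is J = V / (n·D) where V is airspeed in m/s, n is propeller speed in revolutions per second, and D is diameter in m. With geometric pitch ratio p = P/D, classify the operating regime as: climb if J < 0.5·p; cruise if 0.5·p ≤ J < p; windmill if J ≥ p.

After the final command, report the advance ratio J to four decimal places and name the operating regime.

set_propeller: D = 2.347 m, P = 2.151 m (p = P/D = 0.916489); state ← (V=0, rpm=0)
set_airspeed(9.55): V ← 9.55 m/s
throttle_to(8336): rpm ← 8336
adjust_airspeed(-7.87): V ← 9.55 -7.87 = 1.68 m/s
set_airspeed(43.92): V ← 43.92 m/s
adjust_throttle(-1357): rpm ← 8336 -1357 = 6979
final state: V = 43.92 m/s, rpm = 6979 → n = rpm/60 = 116.316667 rev/s
J = V / (n·D) = 43.92 / (116.316667 × 2.347) = 0.160882
regime bands: climb J<0.4582 | cruise [0.4582, 0.9165) | windmill J≥0.9165
J = 0.1609 → climb

J = 0.1609, regime = climb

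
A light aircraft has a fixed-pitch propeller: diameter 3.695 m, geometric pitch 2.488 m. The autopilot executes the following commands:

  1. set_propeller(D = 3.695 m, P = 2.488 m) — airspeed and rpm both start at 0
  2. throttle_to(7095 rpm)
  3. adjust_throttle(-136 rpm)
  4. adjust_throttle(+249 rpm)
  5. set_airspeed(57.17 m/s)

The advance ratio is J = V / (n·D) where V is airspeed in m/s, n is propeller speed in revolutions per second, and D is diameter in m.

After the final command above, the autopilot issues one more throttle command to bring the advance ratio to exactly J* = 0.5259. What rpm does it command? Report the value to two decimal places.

rpm = 1765.23

set_propeller: D = 3.695 m, P = 2.488 m (p = P/D = 0.673342); state ← (V=0, rpm=0)
throttle_to(7095): rpm ← 7095
adjust_throttle(-136): rpm ← 7095 -136 = 6959
adjust_throttle(+249): rpm ← 6959 +249 = 7208
set_airspeed(57.17): V ← 57.17 m/s
final state: V = 57.17 m/s, rpm = 7208 → n = rpm/60 = 120.133333 rev/s
target J* = 0.5259; solve J* = V/(n·D) for n: n = V/(J*·D) = 57.17/(0.5259 × 3.695) = 29.420536 rev/s
rpm = 60·n = 1765.232152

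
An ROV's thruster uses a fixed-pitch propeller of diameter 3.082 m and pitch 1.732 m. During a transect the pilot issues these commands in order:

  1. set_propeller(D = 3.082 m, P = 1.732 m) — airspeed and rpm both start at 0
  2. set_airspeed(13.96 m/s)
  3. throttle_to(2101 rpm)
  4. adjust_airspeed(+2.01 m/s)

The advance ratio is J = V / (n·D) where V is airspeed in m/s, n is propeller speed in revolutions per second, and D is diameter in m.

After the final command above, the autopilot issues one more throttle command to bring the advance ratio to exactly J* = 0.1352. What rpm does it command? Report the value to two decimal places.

rpm = 2299.57

set_propeller: D = 3.082 m, P = 1.732 m (p = P/D = 0.561973); state ← (V=0, rpm=0)
set_airspeed(13.96): V ← 13.96 m/s
throttle_to(2101): rpm ← 2101
adjust_airspeed(+2.01): V ← 13.96 +2.01 = 15.97 m/s
final state: V = 15.97 m/s, rpm = 2101 → n = rpm/60 = 35.016667 rev/s
target J* = 0.1352; solve J* = V/(n·D) for n: n = V/(J*·D) = 15.97/(0.1352 × 3.082) = 38.326185 rev/s
rpm = 60·n = 2299.571092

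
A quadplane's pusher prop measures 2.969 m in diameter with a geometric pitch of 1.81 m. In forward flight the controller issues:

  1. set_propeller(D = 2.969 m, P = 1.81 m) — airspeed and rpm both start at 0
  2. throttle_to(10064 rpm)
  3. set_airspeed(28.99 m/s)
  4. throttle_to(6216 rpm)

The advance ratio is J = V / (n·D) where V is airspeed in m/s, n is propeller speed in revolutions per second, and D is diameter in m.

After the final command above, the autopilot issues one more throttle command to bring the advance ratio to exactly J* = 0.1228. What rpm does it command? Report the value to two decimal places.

rpm = 4770.80

set_propeller: D = 2.969 m, P = 1.81 m (p = P/D = 0.609633); state ← (V=0, rpm=0)
throttle_to(10064): rpm ← 10064
set_airspeed(28.99): V ← 28.99 m/s
throttle_to(6216): rpm ← 6216
final state: V = 28.99 m/s, rpm = 6216 → n = rpm/60 = 103.600000 rev/s
target J* = 0.1228; solve J* = V/(n·D) for n: n = V/(J*·D) = 28.99/(0.1228 × 2.969) = 79.513277 rev/s
rpm = 60·n = 4770.796603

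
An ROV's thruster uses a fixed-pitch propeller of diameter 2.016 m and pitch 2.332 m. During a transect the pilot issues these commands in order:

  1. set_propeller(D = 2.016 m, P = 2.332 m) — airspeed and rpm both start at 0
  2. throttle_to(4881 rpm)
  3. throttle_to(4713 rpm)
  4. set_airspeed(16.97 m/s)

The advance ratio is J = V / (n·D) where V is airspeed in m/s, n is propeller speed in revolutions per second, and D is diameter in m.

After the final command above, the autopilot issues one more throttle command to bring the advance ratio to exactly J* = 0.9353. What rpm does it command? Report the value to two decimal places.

rpm = 540.00

set_propeller: D = 2.016 m, P = 2.332 m (p = P/D = 1.156746); state ← (V=0, rpm=0)
throttle_to(4881): rpm ← 4881
throttle_to(4713): rpm ← 4713
set_airspeed(16.97): V ← 16.97 m/s
final state: V = 16.97 m/s, rpm = 4713 → n = rpm/60 = 78.550000 rev/s
target J* = 0.9353; solve J* = V/(n·D) for n: n = V/(J*·D) = 16.97/(0.9353 × 2.016) = 8.999956 rev/s
rpm = 60·n = 539.997353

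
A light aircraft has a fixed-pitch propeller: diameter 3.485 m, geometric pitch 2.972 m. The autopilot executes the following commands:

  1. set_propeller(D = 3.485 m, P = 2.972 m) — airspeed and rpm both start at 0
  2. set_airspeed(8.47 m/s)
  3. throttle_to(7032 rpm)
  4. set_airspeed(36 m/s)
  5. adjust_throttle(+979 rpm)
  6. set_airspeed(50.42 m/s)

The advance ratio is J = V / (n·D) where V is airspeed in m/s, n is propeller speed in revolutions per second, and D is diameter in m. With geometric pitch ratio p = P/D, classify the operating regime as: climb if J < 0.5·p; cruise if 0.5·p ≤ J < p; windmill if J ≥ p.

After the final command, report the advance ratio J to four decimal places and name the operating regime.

J = 0.1084, regime = climb

set_propeller: D = 3.485 m, P = 2.972 m (p = P/D = 0.852798); state ← (V=0, rpm=0)
set_airspeed(8.47): V ← 8.47 m/s
throttle_to(7032): rpm ← 7032
set_airspeed(36): V ← 36 m/s
adjust_throttle(+979): rpm ← 7032 +979 = 8011
set_airspeed(50.42): V ← 50.42 m/s
final state: V = 50.42 m/s, rpm = 8011 → n = rpm/60 = 133.516667 rev/s
J = V / (n·D) = 50.42 / (133.516667 × 3.485) = 0.108359
regime bands: climb J<0.4264 | cruise [0.4264, 0.8528) | windmill J≥0.8528
J = 0.1084 → climb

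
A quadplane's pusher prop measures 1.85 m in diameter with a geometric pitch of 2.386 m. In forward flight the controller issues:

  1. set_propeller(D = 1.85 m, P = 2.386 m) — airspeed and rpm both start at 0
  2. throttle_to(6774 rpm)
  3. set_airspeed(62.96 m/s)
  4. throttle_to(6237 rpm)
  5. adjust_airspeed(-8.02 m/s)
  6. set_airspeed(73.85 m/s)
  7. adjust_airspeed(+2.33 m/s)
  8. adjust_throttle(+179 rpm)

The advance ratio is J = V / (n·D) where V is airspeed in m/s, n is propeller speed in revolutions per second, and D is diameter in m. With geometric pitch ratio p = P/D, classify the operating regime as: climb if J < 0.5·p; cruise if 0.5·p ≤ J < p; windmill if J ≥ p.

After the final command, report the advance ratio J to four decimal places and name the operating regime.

J = 0.3851, regime = climb

set_propeller: D = 1.85 m, P = 2.386 m (p = P/D = 1.289730); state ← (V=0, rpm=0)
throttle_to(6774): rpm ← 6774
set_airspeed(62.96): V ← 62.96 m/s
throttle_to(6237): rpm ← 6237
adjust_airspeed(-8.02): V ← 62.96 -8.02 = 54.94 m/s
set_airspeed(73.85): V ← 73.85 m/s
adjust_airspeed(+2.33): V ← 73.85 +2.33 = 76.18 m/s
adjust_throttle(+179): rpm ← 6237 +179 = 6416
final state: V = 76.18 m/s, rpm = 6416 → n = rpm/60 = 106.933333 rev/s
J = V / (n·D) = 76.18 / (106.933333 × 1.85) = 0.385085
regime bands: climb J<0.6449 | cruise [0.6449, 1.2897) | windmill J≥1.2897
J = 0.3851 → climb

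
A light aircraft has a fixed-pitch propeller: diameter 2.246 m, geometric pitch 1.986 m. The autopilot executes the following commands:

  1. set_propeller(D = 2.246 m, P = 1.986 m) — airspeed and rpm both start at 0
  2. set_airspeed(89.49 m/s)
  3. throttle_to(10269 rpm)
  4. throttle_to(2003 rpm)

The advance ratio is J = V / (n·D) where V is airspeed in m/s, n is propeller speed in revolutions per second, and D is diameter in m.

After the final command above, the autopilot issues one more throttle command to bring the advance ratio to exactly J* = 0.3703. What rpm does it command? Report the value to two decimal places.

set_propeller: D = 2.246 m, P = 1.986 m (p = P/D = 0.884239); state ← (V=0, rpm=0)
set_airspeed(89.49): V ← 89.49 m/s
throttle_to(10269): rpm ← 10269
throttle_to(2003): rpm ← 2003
final state: V = 89.49 m/s, rpm = 2003 → n = rpm/60 = 33.383333 rev/s
target J* = 0.3703; solve J* = V/(n·D) for n: n = V/(J*·D) = 89.49/(0.3703 × 2.246) = 107.599696 rev/s
rpm = 60·n = 6455.981757

rpm = 6455.98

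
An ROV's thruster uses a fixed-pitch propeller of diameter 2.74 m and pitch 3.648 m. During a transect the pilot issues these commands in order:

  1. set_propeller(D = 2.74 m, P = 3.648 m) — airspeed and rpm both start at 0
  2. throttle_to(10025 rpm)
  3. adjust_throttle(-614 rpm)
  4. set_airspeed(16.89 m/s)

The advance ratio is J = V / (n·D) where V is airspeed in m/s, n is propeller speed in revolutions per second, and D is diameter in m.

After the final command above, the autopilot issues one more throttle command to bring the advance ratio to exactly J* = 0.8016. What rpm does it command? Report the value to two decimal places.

set_propeller: D = 2.74 m, P = 3.648 m (p = P/D = 1.331387); state ← (V=0, rpm=0)
throttle_to(10025): rpm ← 10025
adjust_throttle(-614): rpm ← 10025 -614 = 9411
set_airspeed(16.89): V ← 16.89 m/s
final state: V = 16.89 m/s, rpm = 9411 → n = rpm/60 = 156.850000 rev/s
target J* = 0.8016; solve J* = V/(n·D) for n: n = V/(J*·D) = 16.89/(0.8016 × 2.74) = 7.689912 rev/s
rpm = 60·n = 461.394729

rpm = 461.39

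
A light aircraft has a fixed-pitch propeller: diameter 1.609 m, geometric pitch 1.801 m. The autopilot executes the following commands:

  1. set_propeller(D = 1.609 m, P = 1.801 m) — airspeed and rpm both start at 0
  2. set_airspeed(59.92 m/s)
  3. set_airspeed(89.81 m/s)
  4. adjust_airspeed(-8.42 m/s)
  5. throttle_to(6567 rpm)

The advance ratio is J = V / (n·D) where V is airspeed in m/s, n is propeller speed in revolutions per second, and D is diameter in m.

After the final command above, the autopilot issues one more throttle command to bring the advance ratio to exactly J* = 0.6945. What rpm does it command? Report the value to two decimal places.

set_propeller: D = 1.609 m, P = 1.801 m (p = P/D = 1.119329); state ← (V=0, rpm=0)
set_airspeed(59.92): V ← 59.92 m/s
set_airspeed(89.81): V ← 89.81 m/s
adjust_airspeed(-8.42): V ← 89.81 -8.42 = 81.39 m/s
throttle_to(6567): rpm ← 6567
final state: V = 81.39 m/s, rpm = 6567 → n = rpm/60 = 109.450000 rev/s
target J* = 0.6945; solve J* = V/(n·D) for n: n = V/(J*·D) = 81.39/(0.6945 × 1.609) = 72.835441 rev/s
rpm = 60·n = 4370.126462

rpm = 4370.13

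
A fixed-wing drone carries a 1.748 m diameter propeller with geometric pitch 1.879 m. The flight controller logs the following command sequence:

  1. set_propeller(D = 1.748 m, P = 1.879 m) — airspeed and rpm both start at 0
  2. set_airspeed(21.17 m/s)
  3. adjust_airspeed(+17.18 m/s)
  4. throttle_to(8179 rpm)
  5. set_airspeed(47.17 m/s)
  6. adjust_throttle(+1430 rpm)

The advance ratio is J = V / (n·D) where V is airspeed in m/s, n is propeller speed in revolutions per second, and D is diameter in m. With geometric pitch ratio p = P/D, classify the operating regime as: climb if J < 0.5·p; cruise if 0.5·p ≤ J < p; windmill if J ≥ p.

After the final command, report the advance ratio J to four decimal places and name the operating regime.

set_propeller: D = 1.748 m, P = 1.879 m (p = P/D = 1.074943); state ← (V=0, rpm=0)
set_airspeed(21.17): V ← 21.17 m/s
adjust_airspeed(+17.18): V ← 21.17 +17.18 = 38.35 m/s
throttle_to(8179): rpm ← 8179
set_airspeed(47.17): V ← 47.17 m/s
adjust_throttle(+1430): rpm ← 8179 +1430 = 9609
final state: V = 47.17 m/s, rpm = 9609 → n = rpm/60 = 160.150000 rev/s
J = V / (n·D) = 47.17 / (160.150000 × 1.748) = 0.168499
regime bands: climb J<0.5375 | cruise [0.5375, 1.0749) | windmill J≥1.0749
J = 0.1685 → climb

J = 0.1685, regime = climb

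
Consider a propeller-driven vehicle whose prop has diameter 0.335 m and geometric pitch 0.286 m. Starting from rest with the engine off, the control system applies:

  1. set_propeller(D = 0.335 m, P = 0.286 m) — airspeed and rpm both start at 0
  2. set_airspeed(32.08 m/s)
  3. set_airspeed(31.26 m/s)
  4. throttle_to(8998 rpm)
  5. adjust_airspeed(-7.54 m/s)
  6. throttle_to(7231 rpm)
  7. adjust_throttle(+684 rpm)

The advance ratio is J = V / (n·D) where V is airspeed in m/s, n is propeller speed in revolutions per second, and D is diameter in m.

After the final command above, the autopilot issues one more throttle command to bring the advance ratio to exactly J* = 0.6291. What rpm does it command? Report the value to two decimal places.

set_propeller: D = 0.335 m, P = 0.286 m (p = P/D = 0.853731); state ← (V=0, rpm=0)
set_airspeed(32.08): V ← 32.08 m/s
set_airspeed(31.26): V ← 31.26 m/s
throttle_to(8998): rpm ← 8998
adjust_airspeed(-7.54): V ← 31.26 -7.54 = 23.72 m/s
throttle_to(7231): rpm ← 7231
adjust_throttle(+684): rpm ← 7231 +684 = 7915
final state: V = 23.72 m/s, rpm = 7915 → n = rpm/60 = 131.916667 rev/s
target J* = 0.6291; solve J* = V/(n·D) for n: n = V/(J*·D) = 23.72/(0.6291 × 0.335) = 112.551216 rev/s
rpm = 60·n = 6753.072976

rpm = 6753.07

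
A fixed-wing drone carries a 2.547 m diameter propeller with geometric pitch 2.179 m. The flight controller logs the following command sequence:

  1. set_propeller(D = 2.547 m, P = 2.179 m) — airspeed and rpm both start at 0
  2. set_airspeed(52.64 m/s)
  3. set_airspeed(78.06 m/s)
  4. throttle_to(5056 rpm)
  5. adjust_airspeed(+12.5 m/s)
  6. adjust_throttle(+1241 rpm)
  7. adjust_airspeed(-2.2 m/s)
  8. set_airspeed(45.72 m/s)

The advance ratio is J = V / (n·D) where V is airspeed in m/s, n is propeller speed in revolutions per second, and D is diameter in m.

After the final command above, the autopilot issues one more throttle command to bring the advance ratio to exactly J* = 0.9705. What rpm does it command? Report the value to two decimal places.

rpm = 1109.77

set_propeller: D = 2.547 m, P = 2.179 m (p = P/D = 0.855516); state ← (V=0, rpm=0)
set_airspeed(52.64): V ← 52.64 m/s
set_airspeed(78.06): V ← 78.06 m/s
throttle_to(5056): rpm ← 5056
adjust_airspeed(+12.5): V ← 78.06 +12.5 = 90.56 m/s
adjust_throttle(+1241): rpm ← 5056 +1241 = 6297
adjust_airspeed(-2.2): V ← 90.56 -2.2 = 88.36 m/s
set_airspeed(45.72): V ← 45.72 m/s
final state: V = 45.72 m/s, rpm = 6297 → n = rpm/60 = 104.950000 rev/s
target J* = 0.9705; solve J* = V/(n·D) for n: n = V/(J*·D) = 45.72/(0.9705 × 2.547) = 18.496167 rev/s
rpm = 60·n = 1109.770018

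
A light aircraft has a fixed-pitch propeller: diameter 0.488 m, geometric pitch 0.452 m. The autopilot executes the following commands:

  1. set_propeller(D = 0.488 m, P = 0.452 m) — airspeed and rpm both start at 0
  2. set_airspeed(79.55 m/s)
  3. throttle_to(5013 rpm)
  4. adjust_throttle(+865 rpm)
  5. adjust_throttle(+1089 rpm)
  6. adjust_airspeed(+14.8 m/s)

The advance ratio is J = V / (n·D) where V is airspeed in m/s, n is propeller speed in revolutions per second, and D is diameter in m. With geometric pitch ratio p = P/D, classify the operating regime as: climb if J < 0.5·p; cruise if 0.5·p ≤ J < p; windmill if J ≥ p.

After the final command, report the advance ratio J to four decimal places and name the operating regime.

J = 1.6651, regime = windmill

set_propeller: D = 0.488 m, P = 0.452 m (p = P/D = 0.926230); state ← (V=0, rpm=0)
set_airspeed(79.55): V ← 79.55 m/s
throttle_to(5013): rpm ← 5013
adjust_throttle(+865): rpm ← 5013 +865 = 5878
adjust_throttle(+1089): rpm ← 5878 +1089 = 6967
adjust_airspeed(+14.8): V ← 79.55 +14.8 = 94.35 m/s
final state: V = 94.35 m/s, rpm = 6967 → n = rpm/60 = 116.116667 rev/s
J = V / (n·D) = 94.35 / (116.116667 × 0.488) = 1.665051
regime bands: climb J<0.4631 | cruise [0.4631, 0.9262) | windmill J≥0.9262
J = 1.6651 → windmill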